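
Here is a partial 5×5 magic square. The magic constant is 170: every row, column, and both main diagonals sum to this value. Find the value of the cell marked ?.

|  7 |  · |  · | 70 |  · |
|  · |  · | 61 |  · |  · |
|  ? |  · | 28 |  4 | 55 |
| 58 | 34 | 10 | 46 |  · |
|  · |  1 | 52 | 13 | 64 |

16

Row 4: 58 + 34 + 10 + 46 + ? = 170, so (4,5) = 22.
The remaining cell in row 5 is (5,1) = 170 − 130 = 40.
Column 3 needs 170; the known cells sum to 151, so (1,3) = 19.
Using column 4: 70 + 4 + 46 + 13 + ? → (2,4) = 170 − 133 = 37.
Using main diagonal: 7 + 28 + 46 + 64 + ? → (2,2) = 170 − 145 = 25.
From anti-diagonal, 170 − (37 + 28 + 34 + 40) gives (1,5) = 31.
From row 1, 170 − (7 + 19 + 70 + 31) gives (1,2) = 43.
Column 2 needs 170; the known cells sum to 103, so (3,2) = 67.
Column 5 must total 170; the given cells sum to 172, so (2,5) = -2.
Using row 2: 25 + 61 + 37 + (-2) + ? → (2,1) = 170 − 121 = 49.
Using row 3: 67 + 28 + 4 + 55 + ? → (3,1) = 170 − 154 = 16.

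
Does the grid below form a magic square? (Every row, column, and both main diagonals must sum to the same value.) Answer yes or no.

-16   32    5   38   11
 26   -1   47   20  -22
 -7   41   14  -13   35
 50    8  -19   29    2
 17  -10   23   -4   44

Yes

Row 1: -16 + 32 + 5 + 38 + 11 = 70.
Row 2: 26 + (-1) + 47 + 20 + (-22) = 70.
Row 3: -7 + 41 + 14 + (-13) + 35 = 70.
Row 4: 50 + 8 + (-19) + 29 + 2 = 70.
Row 5: 17 + (-10) + 23 + (-4) + 44 = 70.
Column 1: -16 + 26 + (-7) + 50 + 17 = 70.
Column 2: 32 + (-1) + 41 + 8 + (-10) = 70.
Column 3: 5 + 47 + 14 + (-19) + 23 = 70.
Column 4: 38 + 20 + (-13) + 29 + (-4) = 70.
Column 5: 11 + (-22) + 35 + 2 + 44 = 70.
Main diagonal: -16 + (-1) + 14 + 29 + 44 = 70.
Anti-diagonal: 11 + 20 + 14 + 8 + 17 = 70.
All lines sum to 70.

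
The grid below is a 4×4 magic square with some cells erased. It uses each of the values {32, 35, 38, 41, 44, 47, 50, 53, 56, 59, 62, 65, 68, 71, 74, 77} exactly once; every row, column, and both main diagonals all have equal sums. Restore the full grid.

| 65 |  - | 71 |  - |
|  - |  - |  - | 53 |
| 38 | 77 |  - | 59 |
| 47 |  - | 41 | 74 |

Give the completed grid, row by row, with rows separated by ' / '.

65 50 71 32 / 68 35 62 53 / 38 77 44 59 / 47 56 41 74

The 16 entries sum to 872, so each line sums to 872/4 = 218.
Row 3 needs 218; the known cells sum to 174, so (3,3) = 44.
Row 4: 47 + 41 + 74 + ? = 218, so (4,2) = 56.
The remaining cell in column 1 is (2,1) = 218 − 150 = 68.
Column 3: 71 + 44 + 41 + ? = 218, so (2,3) = 62.
From column 4, 218 − (53 + 59 + 74) gives (1,4) = 32.
Using main diagonal: 65 + 44 + 74 + ? → (2,2) = 218 − 183 = 35.
Row 1: 65 + 71 + 32 + ? = 218, so (1,2) = 50.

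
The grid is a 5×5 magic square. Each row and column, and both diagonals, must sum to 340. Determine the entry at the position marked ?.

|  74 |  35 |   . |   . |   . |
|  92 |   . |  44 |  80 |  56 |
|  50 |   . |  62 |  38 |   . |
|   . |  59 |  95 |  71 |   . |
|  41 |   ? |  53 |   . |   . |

Using row 2: 92 + 44 + 80 + 56 + ? → (2,2) = 340 − 272 = 68.
Column 1: 74 + 92 + 50 + 41 + ? = 340, so (4,1) = 83.
Column 3: 44 + 62 + 95 + 53 + ? = 340, so (1,3) = 86.
Main diagonal needs 340; the known cells sum to 275, so (5,5) = 65.
The remaining cell in anti-diagonal is (1,5) = 340 − 242 = 98.
From row 1, 340 − (74 + 35 + 86 + 98) gives (1,4) = 47.
The remaining cell in row 4 is (4,5) = 340 − 308 = 32.
Column 4 must total 340; the given cells sum to 236, so (5,4) = 104.
The remaining cell in column 5 is (3,5) = 340 − 251 = 89.
Using row 3: 50 + 62 + 38 + 89 + ? → (3,2) = 340 − 239 = 101.
Row 5 must total 340; the given cells sum to 263, so (5,2) = 77.

77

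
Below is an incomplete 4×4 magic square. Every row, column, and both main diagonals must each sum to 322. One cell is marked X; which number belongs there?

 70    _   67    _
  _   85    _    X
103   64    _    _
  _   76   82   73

100

From row 4, 322 − (76 + 82 + 73) gives (4,1) = 91.
From column 1, 322 − (70 + 103 + 91) gives (2,1) = 58.
Column 2 must total 322; the given cells sum to 225, so (1,2) = 97.
Main diagonal must total 322; the given cells sum to 228, so (3,3) = 94.
Row 1: 70 + 97 + 67 + ? = 322, so (1,4) = 88.
Row 3: 103 + 64 + 94 + ? = 322, so (3,4) = 61.
From column 3, 322 − (67 + 94 + 82) gives (2,3) = 79.
Column 4 must total 322; the given cells sum to 222, so (2,4) = 100.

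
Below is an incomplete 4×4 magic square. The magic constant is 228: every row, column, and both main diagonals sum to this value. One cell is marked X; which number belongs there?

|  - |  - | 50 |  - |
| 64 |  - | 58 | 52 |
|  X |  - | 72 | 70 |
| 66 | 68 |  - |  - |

42

Row 2 must total 228; the given cells sum to 174, so (2,2) = 54.
Column 3 needs 228; the known cells sum to 180, so (4,3) = 48.
Row 4 needs 228; the known cells sum to 182, so (4,4) = 46.
Column 4 needs 228; the known cells sum to 168, so (1,4) = 60.
The remaining cell in main diagonal is (1,1) = 228 − 172 = 56.
Anti-diagonal must total 228; the given cells sum to 184, so (3,2) = 44.
The remaining cell in row 1 is (1,2) = 228 − 166 = 62.
Row 3 needs 228; the known cells sum to 186, so (3,1) = 42.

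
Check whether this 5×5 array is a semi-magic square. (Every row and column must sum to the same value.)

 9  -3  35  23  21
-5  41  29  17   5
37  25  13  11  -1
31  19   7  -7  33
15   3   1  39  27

No — column 3 sums to 85 but column 4 sums to 83.

Row 1: 9 + (-3) + 35 + 23 + 21 = 85.
Row 2: -5 + 41 + 29 + 17 + 5 = 87.
Row 3: 37 + 25 + 13 + 11 + (-1) = 85.
Row 4: 31 + 19 + 7 + (-7) + 33 = 83.
Row 5: 15 + 3 + 1 + 39 + 27 = 85.
Column 1: 9 + (-5) + 37 + 31 + 15 = 87.
Column 2: -3 + 41 + 25 + 19 + 3 = 85.
Column 3: 35 + 29 + 13 + 7 + 1 = 85.
Column 4: 23 + 17 + 11 + (-7) + 39 = 83.
Column 5: 21 + 5 + (-1) + 33 + 27 = 85.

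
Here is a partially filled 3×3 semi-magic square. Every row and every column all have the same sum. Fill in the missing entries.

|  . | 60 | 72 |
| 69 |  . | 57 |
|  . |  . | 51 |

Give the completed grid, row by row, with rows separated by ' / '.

48 60 72 / 69 54 57 / 63 66 51

Column 3 is already complete: 72 + 57 + 51 = 180, so that is the magic constant.
From row 1, 180 − (60 + 72) gives (1,1) = 48.
Row 2 must total 180; the given cells sum to 126, so (2,2) = 54.
The remaining cell in column 1 is (3,1) = 180 − 117 = 63.
Column 2 needs 180; the known cells sum to 114, so (3,2) = 66.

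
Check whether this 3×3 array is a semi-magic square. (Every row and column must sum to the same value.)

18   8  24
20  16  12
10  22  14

Row 1: 18 + 8 + 24 = 50.
Row 2: 20 + 16 + 12 = 48.
Row 3: 10 + 22 + 14 = 46.
Column 1: 18 + 20 + 10 = 48.
Column 2: 8 + 16 + 22 = 46.
Column 3: 24 + 12 + 14 = 50.

No — column 1 sums to 48 but row 1 sums to 50.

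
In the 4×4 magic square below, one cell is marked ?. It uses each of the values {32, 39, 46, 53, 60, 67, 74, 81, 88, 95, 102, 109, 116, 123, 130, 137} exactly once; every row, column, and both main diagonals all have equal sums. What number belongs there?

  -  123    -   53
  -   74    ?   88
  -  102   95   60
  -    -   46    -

67

The 16 entries sum to 1352, so each line sums to 1352/4 = 338.
From row 3, 338 − (102 + 95 + 60) gives (3,1) = 81.
Using column 2: 123 + 74 + 102 + ? → (4,2) = 338 − 299 = 39.
Column 4: 53 + 88 + 60 + ? = 338, so (4,4) = 137.
Main diagonal: 74 + 95 + 137 + ? = 338, so (1,1) = 32.
Using row 1: 32 + 123 + 53 + ? → (1,3) = 338 − 208 = 130.
Row 4: 39 + 46 + 137 + ? = 338, so (4,1) = 116.
Column 1: 32 + 81 + 116 + ? = 338, so (2,1) = 109.
Column 3 must total 338; the given cells sum to 271, so (2,3) = 67.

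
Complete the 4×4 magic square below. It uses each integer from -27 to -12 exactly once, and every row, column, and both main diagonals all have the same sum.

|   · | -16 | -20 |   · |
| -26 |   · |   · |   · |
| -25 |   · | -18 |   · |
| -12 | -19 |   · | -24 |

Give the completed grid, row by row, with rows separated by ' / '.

-15 -16 -20 -27 / -26 -21 -17 -14 / -25 -22 -18 -13 / -12 -19 -23 -24

The entries are -27 through -12, which sum to -312, so each line sums to -312/4 = -78.
Row 4 needs -78; the known cells sum to -55, so (4,3) = -23.
Column 1: -26 + (-25) + (-12) + ? = -78, so (1,1) = -15.
Column 3 needs -78; the known cells sum to -61, so (2,3) = -17.
The remaining cell in main diagonal is (2,2) = -78 − (-57) = -21.
Row 1 needs -78; the known cells sum to -51, so (1,4) = -27.
Row 2 needs -78; the known cells sum to -64, so (2,4) = -14.
From column 2, -78 − (-16 + (-21) + (-19)) gives (3,2) = -22.
Using column 4: -27 + (-14) + (-24) + ? → (3,4) = -78 − (-65) = -13.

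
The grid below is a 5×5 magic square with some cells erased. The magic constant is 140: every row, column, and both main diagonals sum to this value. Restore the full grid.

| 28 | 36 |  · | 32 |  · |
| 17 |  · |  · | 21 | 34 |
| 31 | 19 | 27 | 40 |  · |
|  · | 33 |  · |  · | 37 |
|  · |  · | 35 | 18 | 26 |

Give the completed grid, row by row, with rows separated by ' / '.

The remaining cell in row 3 is (3,5) = 140 − 117 = 23.
The remaining cell in column 4 is (4,4) = 140 − 111 = 29.
From column 5, 140 − (34 + 23 + 37 + 26) gives (1,5) = 20.
Main diagonal: 28 + 27 + 29 + 26 + ? = 140, so (2,2) = 30.
From anti-diagonal, 140 − (20 + 21 + 27 + 33) gives (5,1) = 39.
Row 1: 28 + 36 + 32 + 20 + ? = 140, so (1,3) = 24.
Row 2: 17 + 30 + 21 + 34 + ? = 140, so (2,3) = 38.
The remaining cell in row 5 is (5,2) = 140 − 118 = 22.
The remaining cell in column 1 is (4,1) = 140 − 115 = 25.
Using column 3: 24 + 38 + 27 + 35 + ? → (4,3) = 140 − 124 = 16.

28 36 24 32 20 / 17 30 38 21 34 / 31 19 27 40 23 / 25 33 16 29 37 / 39 22 35 18 26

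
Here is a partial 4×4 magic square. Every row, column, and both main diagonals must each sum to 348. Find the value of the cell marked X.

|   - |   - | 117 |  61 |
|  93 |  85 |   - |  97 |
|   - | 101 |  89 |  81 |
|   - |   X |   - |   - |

Using row 2: 93 + 85 + 97 + ? → (2,3) = 348 − 275 = 73.
Row 3 must total 348; the given cells sum to 271, so (3,1) = 77.
Column 3 needs 348; the known cells sum to 279, so (4,3) = 69.
From column 4, 348 − (61 + 97 + 81) gives (4,4) = 109.
From main diagonal, 348 − (85 + 89 + 109) gives (1,1) = 65.
The remaining cell in anti-diagonal is (4,1) = 348 − 235 = 113.
Row 1: 65 + 117 + 61 + ? = 348, so (1,2) = 105.
From row 4, 348 − (113 + 69 + 109) gives (4,2) = 57.

57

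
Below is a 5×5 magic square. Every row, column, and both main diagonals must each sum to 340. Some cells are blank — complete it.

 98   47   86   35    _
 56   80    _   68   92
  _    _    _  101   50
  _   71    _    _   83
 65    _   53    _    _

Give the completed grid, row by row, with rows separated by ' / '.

98 47 86 35 74 / 56 80 44 68 92 / 89 38 62 101 50 / 32 71 95 59 83 / 65 104 53 77 41

Row 1 needs 340; the known cells sum to 266, so (1,5) = 74.
From row 2, 340 − (56 + 80 + 68 + 92) gives (2,3) = 44.
Using column 5: 74 + 92 + 50 + 83 + ? → (5,5) = 340 − 299 = 41.
The remaining cell in anti-diagonal is (3,3) = 340 − 278 = 62.
Column 3 must total 340; the given cells sum to 245, so (4,3) = 95.
Main diagonal needs 340; the known cells sum to 281, so (4,4) = 59.
Row 4: 71 + 95 + 59 + 83 + ? = 340, so (4,1) = 32.
The remaining cell in column 1 is (3,1) = 340 − 251 = 89.
Column 4 needs 340; the known cells sum to 263, so (5,4) = 77.
Row 3 must total 340; the given cells sum to 302, so (3,2) = 38.
Row 5 must total 340; the given cells sum to 236, so (5,2) = 104.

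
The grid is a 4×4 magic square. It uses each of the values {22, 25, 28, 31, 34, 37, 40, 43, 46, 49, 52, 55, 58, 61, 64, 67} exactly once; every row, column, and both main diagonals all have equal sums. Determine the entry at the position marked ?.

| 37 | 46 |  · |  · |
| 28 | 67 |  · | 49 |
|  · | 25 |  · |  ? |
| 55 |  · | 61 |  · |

43

The 16 entries sum to 712, so each line sums to 712/4 = 178.
The remaining cell in row 2 is (2,3) = 178 − 144 = 34.
Column 1 needs 178; the known cells sum to 120, so (3,1) = 58.
Column 2: 46 + 67 + 25 + ? = 178, so (4,2) = 40.
From anti-diagonal, 178 − (34 + 25 + 55) gives (1,4) = 64.
Row 1 needs 178; the known cells sum to 147, so (1,3) = 31.
The remaining cell in row 4 is (4,4) = 178 − 156 = 22.
Column 3 must total 178; the given cells sum to 126, so (3,3) = 52.
Column 4: 64 + 49 + 22 + ? = 178, so (3,4) = 43.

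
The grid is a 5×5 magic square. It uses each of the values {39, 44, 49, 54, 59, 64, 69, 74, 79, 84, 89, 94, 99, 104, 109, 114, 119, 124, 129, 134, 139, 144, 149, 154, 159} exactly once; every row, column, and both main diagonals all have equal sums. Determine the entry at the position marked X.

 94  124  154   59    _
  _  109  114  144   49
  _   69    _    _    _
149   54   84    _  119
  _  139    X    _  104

The 25 entries sum to 2475, so each line sums to 2475/5 = 495.
The remaining cell in row 1 is (1,5) = 495 − 431 = 64.
Row 2 must total 495; the given cells sum to 416, so (2,1) = 79.
The remaining cell in row 4 is (4,4) = 495 − 406 = 89.
Column 5 must total 495; the given cells sum to 336, so (3,5) = 159.
From main diagonal, 495 − (94 + 109 + 89 + 104) gives (3,3) = 99.
Anti-diagonal must total 495; the given cells sum to 361, so (5,1) = 134.
Column 1 needs 495; the known cells sum to 456, so (3,1) = 39.
From column 3, 495 − (154 + 114 + 99 + 84) gives (5,3) = 44.

44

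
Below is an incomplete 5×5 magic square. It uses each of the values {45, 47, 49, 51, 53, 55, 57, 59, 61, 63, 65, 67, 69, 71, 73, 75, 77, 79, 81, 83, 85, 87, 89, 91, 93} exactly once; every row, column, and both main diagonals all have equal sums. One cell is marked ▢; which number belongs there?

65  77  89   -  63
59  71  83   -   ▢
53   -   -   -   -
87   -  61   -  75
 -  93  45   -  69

The 25 entries sum to 1725, so each line sums to 1725/5 = 345.
Row 1 needs 345; the known cells sum to 294, so (1,4) = 51.
The remaining cell in column 1 is (5,1) = 345 − 264 = 81.
From column 3, 345 − (89 + 83 + 61 + 45) gives (3,3) = 67.
Using main diagonal: 65 + 71 + 67 + 69 + ? → (4,4) = 345 − 272 = 73.
Row 4 needs 345; the known cells sum to 296, so (4,2) = 49.
From row 5, 345 − (81 + 93 + 45 + 69) gives (5,4) = 57.
The remaining cell in column 2 is (3,2) = 345 − 290 = 55.
The remaining cell in anti-diagonal is (2,4) = 345 − 260 = 85.
Using row 2: 59 + 71 + 83 + 85 + ? → (2,5) = 345 − 298 = 47.

47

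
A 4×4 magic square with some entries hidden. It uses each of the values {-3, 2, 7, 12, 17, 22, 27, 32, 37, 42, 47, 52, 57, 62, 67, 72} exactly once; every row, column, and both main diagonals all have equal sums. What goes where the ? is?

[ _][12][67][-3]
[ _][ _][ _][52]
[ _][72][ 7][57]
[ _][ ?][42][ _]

The 16 entries sum to 552, so each line sums to 552/4 = 138.
Row 1: 12 + 67 + (-3) + ? = 138, so (1,1) = 62.
Row 3: 72 + 7 + 57 + ? = 138, so (3,1) = 2.
The remaining cell in column 3 is (2,3) = 138 − 116 = 22.
The remaining cell in column 4 is (4,4) = 138 − 106 = 32.
Main diagonal: 62 + 7 + 32 + ? = 138, so (2,2) = 37.
From anti-diagonal, 138 − (-3 + 22 + 72) gives (4,1) = 47.
Row 2: 37 + 22 + 52 + ? = 138, so (2,1) = 27.
Using row 4: 47 + 42 + 32 + ? → (4,2) = 138 − 121 = 17.

17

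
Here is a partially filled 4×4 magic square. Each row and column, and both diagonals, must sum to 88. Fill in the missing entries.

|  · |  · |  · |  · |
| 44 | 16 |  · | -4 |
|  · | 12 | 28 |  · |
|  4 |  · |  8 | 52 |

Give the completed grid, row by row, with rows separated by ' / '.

-8 36 20 40 / 44 16 32 -4 / 48 12 28 0 / 4 24 8 52

Using row 2: 44 + 16 + (-4) + ? → (2,3) = 88 − 56 = 32.
From row 4, 88 − (4 + 8 + 52) gives (4,2) = 24.
From column 2, 88 − (16 + 12 + 24) gives (1,2) = 36.
Using column 3: 32 + 28 + 8 + ? → (1,3) = 88 − 68 = 20.
Main diagonal needs 88; the known cells sum to 96, so (1,1) = -8.
Anti-diagonal must total 88; the given cells sum to 48, so (1,4) = 40.
Using column 1: -8 + 44 + 4 + ? → (3,1) = 88 − 40 = 48.
From column 4, 88 − (40 + (-4) + 52) gives (3,4) = 0.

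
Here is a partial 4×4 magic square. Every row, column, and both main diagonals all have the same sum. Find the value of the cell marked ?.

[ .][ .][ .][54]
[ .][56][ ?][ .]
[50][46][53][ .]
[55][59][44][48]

Row 4 is complete and sums to 206; that is the magic constant.
From row 3, 206 − (50 + 46 + 53) gives (3,4) = 57.
Using column 2: 56 + 46 + 59 + ? → (1,2) = 206 − 161 = 45.
Column 4 must total 206; the given cells sum to 159, so (2,4) = 47.
Using main diagonal: 56 + 53 + 48 + ? → (1,1) = 206 − 157 = 49.
Anti-diagonal must total 206; the given cells sum to 155, so (2,3) = 51.

51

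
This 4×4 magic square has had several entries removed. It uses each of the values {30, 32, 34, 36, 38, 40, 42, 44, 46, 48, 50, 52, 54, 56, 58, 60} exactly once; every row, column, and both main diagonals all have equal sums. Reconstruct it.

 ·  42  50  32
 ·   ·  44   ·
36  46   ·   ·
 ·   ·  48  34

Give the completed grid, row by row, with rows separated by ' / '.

The 16 entries sum to 720, so each line sums to 720/4 = 180.
The remaining cell in row 1 is (1,1) = 180 − 124 = 56.
The remaining cell in column 3 is (3,3) = 180 − 142 = 38.
Using main diagonal: 56 + 38 + 34 + ? → (2,2) = 180 − 128 = 52.
Anti-diagonal needs 180; the known cells sum to 122, so (4,1) = 58.
Row 3 must total 180; the given cells sum to 120, so (3,4) = 60.
From row 4, 180 − (58 + 48 + 34) gives (4,2) = 40.
Column 1 needs 180; the known cells sum to 150, so (2,1) = 30.
The remaining cell in column 4 is (2,4) = 180 − 126 = 54.

56 42 50 32 / 30 52 44 54 / 36 46 38 60 / 58 40 48 34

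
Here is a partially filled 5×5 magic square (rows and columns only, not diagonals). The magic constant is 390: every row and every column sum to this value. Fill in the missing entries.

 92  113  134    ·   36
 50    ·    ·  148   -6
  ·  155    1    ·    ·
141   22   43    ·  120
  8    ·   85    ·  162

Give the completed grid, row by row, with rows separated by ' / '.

Row 1 must total 390; the given cells sum to 375, so (1,4) = 15.
Row 4 must total 390; the given cells sum to 326, so (4,4) = 64.
Column 1 must total 390; the given cells sum to 291, so (3,1) = 99.
The remaining cell in column 3 is (2,3) = 390 − 263 = 127.
Column 5 needs 390; the known cells sum to 312, so (3,5) = 78.
Using row 2: 50 + 127 + 148 + (-6) + ? → (2,2) = 390 − 319 = 71.
From row 3, 390 − (99 + 155 + 1 + 78) gives (3,4) = 57.
Column 2 must total 390; the given cells sum to 361, so (5,2) = 29.
Column 4 must total 390; the given cells sum to 284, so (5,4) = 106.

92 113 134 15 36 / 50 71 127 148 -6 / 99 155 1 57 78 / 141 22 43 64 120 / 8 29 85 106 162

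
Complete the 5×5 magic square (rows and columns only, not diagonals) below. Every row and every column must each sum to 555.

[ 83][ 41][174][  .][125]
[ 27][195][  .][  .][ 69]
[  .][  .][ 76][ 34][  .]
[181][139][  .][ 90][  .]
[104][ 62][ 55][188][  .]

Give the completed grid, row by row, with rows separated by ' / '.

Using row 1: 83 + 41 + 174 + 125 + ? → (1,4) = 555 − 423 = 132.
Row 5 needs 555; the known cells sum to 409, so (5,5) = 146.
Column 1 needs 555; the known cells sum to 395, so (3,1) = 160.
Column 2: 41 + 195 + 139 + 62 + ? = 555, so (3,2) = 118.
Using column 4: 132 + 34 + 90 + 188 + ? → (2,4) = 555 − 444 = 111.
Row 2: 27 + 195 + 111 + 69 + ? = 555, so (2,3) = 153.
Row 3: 160 + 118 + 76 + 34 + ? = 555, so (3,5) = 167.
Using column 3: 174 + 153 + 76 + 55 + ? → (4,3) = 555 − 458 = 97.
Column 5: 125 + 69 + 167 + 146 + ? = 555, so (4,5) = 48.

83 41 174 132 125 / 27 195 153 111 69 / 160 118 76 34 167 / 181 139 97 90 48 / 104 62 55 188 146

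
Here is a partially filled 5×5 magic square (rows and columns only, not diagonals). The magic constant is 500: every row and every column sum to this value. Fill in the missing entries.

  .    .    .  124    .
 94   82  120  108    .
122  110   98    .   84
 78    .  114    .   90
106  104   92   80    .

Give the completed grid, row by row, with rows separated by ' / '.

100 88 76 124 112 / 94 82 120 108 96 / 122 110 98 86 84 / 78 116 114 102 90 / 106 104 92 80 118

The remaining cell in row 2 is (2,5) = 500 − 404 = 96.
From row 3, 500 − (122 + 110 + 98 + 84) gives (3,4) = 86.
Using row 5: 106 + 104 + 92 + 80 + ? → (5,5) = 500 − 382 = 118.
Column 1 must total 500; the given cells sum to 400, so (1,1) = 100.
Column 3 must total 500; the given cells sum to 424, so (1,3) = 76.
The remaining cell in column 4 is (4,4) = 500 − 398 = 102.
Column 5 must total 500; the given cells sum to 388, so (1,5) = 112.
Row 1 must total 500; the given cells sum to 412, so (1,2) = 88.
The remaining cell in row 4 is (4,2) = 500 − 384 = 116.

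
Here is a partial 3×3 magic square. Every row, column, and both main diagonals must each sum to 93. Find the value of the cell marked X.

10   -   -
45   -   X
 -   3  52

Using row 3: 3 + 52 + ? → (3,1) = 93 − 55 = 38.
The remaining cell in main diagonal is (2,2) = 93 − 62 = 31.
Anti-diagonal needs 93; the known cells sum to 69, so (1,3) = 24.
Row 1: 10 + 24 + ? = 93, so (1,2) = 59.
The remaining cell in row 2 is (2,3) = 93 − 76 = 17.

17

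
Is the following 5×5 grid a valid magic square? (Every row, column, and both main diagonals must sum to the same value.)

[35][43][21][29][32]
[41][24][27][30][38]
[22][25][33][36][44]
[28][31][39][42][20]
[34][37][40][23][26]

Row 1: 35 + 43 + 21 + 29 + 32 = 160.
Row 2: 41 + 24 + 27 + 30 + 38 = 160.
Row 3: 22 + 25 + 33 + 36 + 44 = 160.
Row 4: 28 + 31 + 39 + 42 + 20 = 160.
Row 5: 34 + 37 + 40 + 23 + 26 = 160.
Column 1: 35 + 41 + 22 + 28 + 34 = 160.
Column 2: 43 + 24 + 25 + 31 + 37 = 160.
Column 3: 21 + 27 + 33 + 39 + 40 = 160.
Column 4: 29 + 30 + 36 + 42 + 23 = 160.
Column 5: 32 + 38 + 44 + 20 + 26 = 160.
Main diagonal: 35 + 24 + 33 + 42 + 26 = 160.
Anti-diagonal: 32 + 30 + 33 + 31 + 34 = 160.
All lines sum to 160.

Yes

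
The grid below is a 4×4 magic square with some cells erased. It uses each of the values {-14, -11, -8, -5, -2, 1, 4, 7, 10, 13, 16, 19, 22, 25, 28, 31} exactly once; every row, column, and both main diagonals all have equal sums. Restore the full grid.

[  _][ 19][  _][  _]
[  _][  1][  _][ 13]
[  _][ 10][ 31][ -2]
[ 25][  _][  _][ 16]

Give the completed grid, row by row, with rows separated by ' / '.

-14 19 22 7 / 28 1 -8 13 / -5 10 31 -2 / 25 4 -11 16

The 16 entries sum to 136, so each line sums to 136/4 = 34.
The remaining cell in row 3 is (3,1) = 34 − 39 = -5.
Column 2: 19 + 1 + 10 + ? = 34, so (4,2) = 4.
From column 4, 34 − (13 + (-2) + 16) gives (1,4) = 7.
Main diagonal must total 34; the given cells sum to 48, so (1,1) = -14.
From anti-diagonal, 34 − (7 + 10 + 25) gives (2,3) = -8.
From row 1, 34 − (-14 + 19 + 7) gives (1,3) = 22.
Using row 2: 1 + (-8) + 13 + ? → (2,1) = 34 − 6 = 28.
Row 4 must total 34; the given cells sum to 45, so (4,3) = -11.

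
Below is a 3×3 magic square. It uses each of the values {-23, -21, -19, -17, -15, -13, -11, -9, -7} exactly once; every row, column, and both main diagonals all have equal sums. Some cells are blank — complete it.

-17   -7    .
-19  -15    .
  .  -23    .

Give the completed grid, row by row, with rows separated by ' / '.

-17 -7 -21 / -19 -15 -11 / -9 -23 -13

The 9 entries sum to -135, so each line sums to -135/3 = -45.
Row 1 needs -45; the known cells sum to -24, so (1,3) = -21.
The remaining cell in row 2 is (2,3) = -45 − (-34) = -11.
Column 1 needs -45; the known cells sum to -36, so (3,1) = -9.
From column 3, -45 − (-21 + (-11)) gives (3,3) = -13.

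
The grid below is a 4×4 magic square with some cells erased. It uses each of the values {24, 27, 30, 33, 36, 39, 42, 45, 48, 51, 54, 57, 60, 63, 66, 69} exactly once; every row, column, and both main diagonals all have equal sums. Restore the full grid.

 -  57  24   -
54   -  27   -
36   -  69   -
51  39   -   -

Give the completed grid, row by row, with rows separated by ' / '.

45 57 24 60 / 54 42 27 63 / 36 48 69 33 / 51 39 66 30

The 16 entries sum to 744, so each line sums to 744/4 = 186.
Using column 1: 54 + 36 + 51 + ? → (1,1) = 186 − 141 = 45.
Column 3 must total 186; the given cells sum to 120, so (4,3) = 66.
Row 1: 45 + 57 + 24 + ? = 186, so (1,4) = 60.
From row 4, 186 − (51 + 39 + 66) gives (4,4) = 30.
Main diagonal must total 186; the given cells sum to 144, so (2,2) = 42.
Anti-diagonal must total 186; the given cells sum to 138, so (3,2) = 48.
Row 2 needs 186; the known cells sum to 123, so (2,4) = 63.
Row 3: 36 + 48 + 69 + ? = 186, so (3,4) = 33.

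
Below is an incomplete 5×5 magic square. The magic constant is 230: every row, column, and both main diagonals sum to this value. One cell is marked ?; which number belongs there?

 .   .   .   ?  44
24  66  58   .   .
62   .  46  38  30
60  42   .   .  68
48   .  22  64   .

Row 3 needs 230; the known cells sum to 176, so (3,2) = 54.
Column 1 must total 230; the given cells sum to 194, so (1,1) = 36.
From anti-diagonal, 230 − (44 + 46 + 42 + 48) gives (2,4) = 50.
The remaining cell in row 2 is (2,5) = 230 − 198 = 32.
From column 5, 230 − (44 + 32 + 30 + 68) gives (5,5) = 56.
Main diagonal: 36 + 66 + 46 + 56 + ? = 230, so (4,4) = 26.
Row 4: 60 + 42 + 26 + 68 + ? = 230, so (4,3) = 34.
Using row 5: 48 + 22 + 64 + 56 + ? → (5,2) = 230 − 190 = 40.
Column 2 needs 230; the known cells sum to 202, so (1,2) = 28.
From column 3, 230 − (58 + 46 + 34 + 22) gives (1,3) = 70.
The remaining cell in column 4 is (1,4) = 230 − 178 = 52.

52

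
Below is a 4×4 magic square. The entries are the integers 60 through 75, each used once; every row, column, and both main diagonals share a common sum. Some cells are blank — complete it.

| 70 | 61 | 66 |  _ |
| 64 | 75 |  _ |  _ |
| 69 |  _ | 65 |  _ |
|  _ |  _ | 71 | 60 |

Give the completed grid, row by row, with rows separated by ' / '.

70 61 66 73 / 64 75 68 63 / 69 62 65 74 / 67 72 71 60

The entries are 60 through 75, which sum to 1080, so each line sums to 1080/4 = 270.
Using row 1: 70 + 61 + 66 + ? → (1,4) = 270 − 197 = 73.
Column 1 must total 270; the given cells sum to 203, so (4,1) = 67.
Using column 3: 66 + 65 + 71 + ? → (2,3) = 270 − 202 = 68.
From anti-diagonal, 270 − (73 + 68 + 67) gives (3,2) = 62.
The remaining cell in row 2 is (2,4) = 270 − 207 = 63.
From row 3, 270 − (69 + 62 + 65) gives (3,4) = 74.
Row 4: 67 + 71 + 60 + ? = 270, so (4,2) = 72.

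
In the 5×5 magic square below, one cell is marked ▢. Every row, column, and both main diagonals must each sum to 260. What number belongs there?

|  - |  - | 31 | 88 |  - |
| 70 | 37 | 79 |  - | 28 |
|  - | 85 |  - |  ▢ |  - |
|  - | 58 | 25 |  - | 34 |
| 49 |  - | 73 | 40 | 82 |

19

Row 2 must total 260; the given cells sum to 214, so (2,4) = 46.
Using row 5: 49 + 73 + 40 + 82 + ? → (5,2) = 260 − 244 = 16.
Column 2 needs 260; the known cells sum to 196, so (1,2) = 64.
The remaining cell in column 3 is (3,3) = 260 − 208 = 52.
Anti-diagonal must total 260; the given cells sum to 205, so (1,5) = 55.
Row 1 needs 260; the known cells sum to 238, so (1,1) = 22.
Column 5: 55 + 28 + 34 + 82 + ? = 260, so (3,5) = 61.
From main diagonal, 260 − (22 + 37 + 52 + 82) gives (4,4) = 67.
Row 4 needs 260; the known cells sum to 184, so (4,1) = 76.
From column 1, 260 − (22 + 70 + 76 + 49) gives (3,1) = 43.
The remaining cell in column 4 is (3,4) = 260 − 241 = 19.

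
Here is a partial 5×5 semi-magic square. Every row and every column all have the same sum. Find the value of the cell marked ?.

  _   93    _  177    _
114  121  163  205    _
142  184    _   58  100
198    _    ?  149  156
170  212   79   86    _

Column 4 is complete and sums to 675; that is the magic constant.
From row 2, 675 − (114 + 121 + 163 + 205) gives (2,5) = 72.
Row 3 needs 675; the known cells sum to 484, so (3,3) = 191.
Row 5 must total 675; the given cells sum to 547, so (5,5) = 128.
Column 1 must total 675; the given cells sum to 624, so (1,1) = 51.
The remaining cell in column 2 is (4,2) = 675 − 610 = 65.
Column 5 must total 675; the given cells sum to 456, so (1,5) = 219.
Row 1 must total 675; the given cells sum to 540, so (1,3) = 135.
Row 4 must total 675; the given cells sum to 568, so (4,3) = 107.

107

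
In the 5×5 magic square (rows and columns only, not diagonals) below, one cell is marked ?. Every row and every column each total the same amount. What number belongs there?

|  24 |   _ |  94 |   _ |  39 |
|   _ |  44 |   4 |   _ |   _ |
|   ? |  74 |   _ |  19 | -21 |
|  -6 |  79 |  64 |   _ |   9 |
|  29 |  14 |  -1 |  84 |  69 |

Row 5 is complete and sums to 195; that is the magic constant.
Row 4 needs 195; the known cells sum to 146, so (4,4) = 49.
Column 2 must total 195; the given cells sum to 211, so (1,2) = -16.
Column 3 must total 195; the given cells sum to 161, so (3,3) = 34.
From column 5, 195 − (39 + (-21) + 9 + 69) gives (2,5) = 99.
From row 1, 195 − (24 + (-16) + 94 + 39) gives (1,4) = 54.
Row 3 needs 195; the known cells sum to 106, so (3,1) = 89.

89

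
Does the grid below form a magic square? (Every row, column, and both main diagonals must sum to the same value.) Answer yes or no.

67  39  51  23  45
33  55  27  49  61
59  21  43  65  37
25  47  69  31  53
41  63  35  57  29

Row 1: 67 + 39 + 51 + 23 + 45 = 225.
Row 2: 33 + 55 + 27 + 49 + 61 = 225.
Row 3: 59 + 21 + 43 + 65 + 37 = 225.
Row 4: 25 + 47 + 69 + 31 + 53 = 225.
Row 5: 41 + 63 + 35 + 57 + 29 = 225.
Column 1: 67 + 33 + 59 + 25 + 41 = 225.
Column 2: 39 + 55 + 21 + 47 + 63 = 225.
Column 3: 51 + 27 + 43 + 69 + 35 = 225.
Column 4: 23 + 49 + 65 + 31 + 57 = 225.
Column 5: 45 + 61 + 37 + 53 + 29 = 225.
Main diagonal: 67 + 55 + 43 + 31 + 29 = 225.
Anti-diagonal: 45 + 49 + 43 + 47 + 41 = 225.
All lines sum to 225.

Yes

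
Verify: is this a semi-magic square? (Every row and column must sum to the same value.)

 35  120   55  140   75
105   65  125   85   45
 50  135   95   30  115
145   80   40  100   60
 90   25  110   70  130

Row 1: 35 + 120 + 55 + 140 + 75 = 425.
Row 2: 105 + 65 + 125 + 85 + 45 = 425.
Row 3: 50 + 135 + 95 + 30 + 115 = 425.
Row 4: 145 + 80 + 40 + 100 + 60 = 425.
Row 5: 90 + 25 + 110 + 70 + 130 = 425.
Column 1: 35 + 105 + 50 + 145 + 90 = 425.
Column 2: 120 + 65 + 135 + 80 + 25 = 425.
Column 3: 55 + 125 + 95 + 40 + 110 = 425.
Column 4: 140 + 85 + 30 + 100 + 70 = 425.
Column 5: 75 + 45 + 115 + 60 + 130 = 425.
All lines sum to 425.

Yes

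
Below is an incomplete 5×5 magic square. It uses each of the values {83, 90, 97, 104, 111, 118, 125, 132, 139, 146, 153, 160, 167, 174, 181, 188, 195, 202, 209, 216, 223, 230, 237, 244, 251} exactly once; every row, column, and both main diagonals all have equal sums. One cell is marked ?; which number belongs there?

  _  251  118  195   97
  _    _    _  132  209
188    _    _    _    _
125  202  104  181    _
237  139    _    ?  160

The 25 entries sum to 4175, so each line sums to 4175/5 = 835.
The remaining cell in row 1 is (1,1) = 835 − 661 = 174.
From row 4, 835 − (125 + 202 + 104 + 181) gives (4,5) = 223.
Using column 1: 174 + 188 + 125 + 237 + ? → (2,1) = 835 − 724 = 111.
Column 5 must total 835; the given cells sum to 689, so (3,5) = 146.
Anti-diagonal: 97 + 132 + 202 + 237 + ? = 835, so (3,3) = 167.
Main diagonal: 174 + 167 + 181 + 160 + ? = 835, so (2,2) = 153.
The remaining cell in row 2 is (2,3) = 835 − 605 = 230.
The remaining cell in column 2 is (3,2) = 835 − 745 = 90.
From column 3, 835 − (118 + 230 + 167 + 104) gives (5,3) = 216.
Row 3 needs 835; the known cells sum to 591, so (3,4) = 244.
Using row 5: 237 + 139 + 216 + 160 + ? → (5,4) = 835 − 752 = 83.

83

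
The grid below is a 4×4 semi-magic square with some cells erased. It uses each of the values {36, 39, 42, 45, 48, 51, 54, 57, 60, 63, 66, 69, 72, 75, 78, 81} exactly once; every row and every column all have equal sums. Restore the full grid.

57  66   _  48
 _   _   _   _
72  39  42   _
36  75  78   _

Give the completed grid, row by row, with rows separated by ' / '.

57 66 63 48 / 69 54 51 60 / 72 39 42 81 / 36 75 78 45

The 16 entries sum to 936, so each line sums to 936/4 = 234.
Row 1 must total 234; the given cells sum to 171, so (1,3) = 63.
From row 3, 234 − (72 + 39 + 42) gives (3,4) = 81.
Using row 4: 36 + 75 + 78 + ? → (4,4) = 234 − 189 = 45.
From column 1, 234 − (57 + 72 + 36) gives (2,1) = 69.
The remaining cell in column 2 is (2,2) = 234 − 180 = 54.
Using column 3: 63 + 42 + 78 + ? → (2,3) = 234 − 183 = 51.
Column 4 needs 234; the known cells sum to 174, so (2,4) = 60.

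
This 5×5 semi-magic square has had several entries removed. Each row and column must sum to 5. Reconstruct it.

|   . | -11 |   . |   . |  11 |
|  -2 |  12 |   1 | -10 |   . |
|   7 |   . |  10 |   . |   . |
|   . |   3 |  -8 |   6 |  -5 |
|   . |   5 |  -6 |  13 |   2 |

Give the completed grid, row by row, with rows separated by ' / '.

Using row 2: -2 + 12 + 1 + (-10) + ? → (2,5) = 5 − 1 = 4.
Using row 4: 3 + (-8) + 6 + (-5) + ? → (4,1) = 5 − (-4) = 9.
Using row 5: 5 + (-6) + 13 + 2 + ? → (5,1) = 5 − 14 = -9.
The remaining cell in column 1 is (1,1) = 5 − 5 = 0.
The remaining cell in column 2 is (3,2) = 5 − 9 = -4.
Column 3 must total 5; the given cells sum to -3, so (1,3) = 8.
Using column 5: 11 + 4 + (-5) + 2 + ? → (3,5) = 5 − 12 = -7.
Row 1: 0 + (-11) + 8 + 11 + ? = 5, so (1,4) = -3.
From row 3, 5 − (7 + (-4) + 10 + (-7)) gives (3,4) = -1.

0 -11 8 -3 11 / -2 12 1 -10 4 / 7 -4 10 -1 -7 / 9 3 -8 6 -5 / -9 5 -6 13 2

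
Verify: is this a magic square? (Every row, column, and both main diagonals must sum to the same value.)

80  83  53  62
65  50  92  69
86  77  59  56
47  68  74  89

No — column 3 sums to 278 but row 2 sums to 276.

Row 1: 80 + 83 + 53 + 62 = 278.
Row 2: 65 + 50 + 92 + 69 = 276.
Row 3: 86 + 77 + 59 + 56 = 278.
Row 4: 47 + 68 + 74 + 89 = 278.
Column 1: 80 + 65 + 86 + 47 = 278.
Column 2: 83 + 50 + 77 + 68 = 278.
Column 3: 53 + 92 + 59 + 74 = 278.
Column 4: 62 + 69 + 56 + 89 = 276.
Main diagonal: 80 + 50 + 59 + 89 = 278.
Anti-diagonal: 62 + 92 + 77 + 47 = 278.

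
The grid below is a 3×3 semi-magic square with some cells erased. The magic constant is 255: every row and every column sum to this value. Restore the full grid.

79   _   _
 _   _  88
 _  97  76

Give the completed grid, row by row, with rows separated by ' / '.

79 85 91 / 94 73 88 / 82 97 76

From row 3, 255 − (97 + 76) gives (3,1) = 82.
Column 1 must total 255; the given cells sum to 161, so (2,1) = 94.
From column 3, 255 − (88 + 76) gives (1,3) = 91.
Row 1 must total 255; the given cells sum to 170, so (1,2) = 85.
Row 2 needs 255; the known cells sum to 182, so (2,2) = 73.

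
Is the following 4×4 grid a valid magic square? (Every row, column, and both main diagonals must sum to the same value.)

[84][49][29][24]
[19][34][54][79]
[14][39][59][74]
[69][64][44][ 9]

Row 1: 84 + 49 + 29 + 24 = 186.
Row 2: 19 + 34 + 54 + 79 = 186.
Row 3: 14 + 39 + 59 + 74 = 186.
Row 4: 69 + 64 + 44 + 9 = 186.
Column 1: 84 + 19 + 14 + 69 = 186.
Column 2: 49 + 34 + 39 + 64 = 186.
Column 3: 29 + 54 + 59 + 44 = 186.
Column 4: 24 + 79 + 74 + 9 = 186.
Main diagonal: 84 + 34 + 59 + 9 = 186.
Anti-diagonal: 24 + 54 + 39 + 69 = 186.
All lines sum to 186.

Yes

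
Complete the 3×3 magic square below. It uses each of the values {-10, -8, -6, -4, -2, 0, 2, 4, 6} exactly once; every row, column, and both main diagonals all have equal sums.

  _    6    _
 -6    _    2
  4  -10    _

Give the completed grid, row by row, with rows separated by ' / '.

The 9 entries sum to -18, so each line sums to -18/3 = -6.
Row 2: -6 + 2 + ? = -6, so (2,2) = -2.
Row 3 needs -6; the known cells sum to -6, so (3,3) = 0.
Column 1 must total -6; the given cells sum to -2, so (1,1) = -4.
Column 3 must total -6; the given cells sum to 2, so (1,3) = -8.

-4 6 -8 / -6 -2 2 / 4 -10 0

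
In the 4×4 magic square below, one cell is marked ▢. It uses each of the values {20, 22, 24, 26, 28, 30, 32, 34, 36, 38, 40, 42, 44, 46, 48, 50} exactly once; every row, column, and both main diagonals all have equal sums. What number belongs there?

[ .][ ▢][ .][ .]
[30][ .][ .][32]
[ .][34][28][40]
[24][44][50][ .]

20

The 16 entries sum to 560, so each line sums to 560/4 = 140.
Row 3: 34 + 28 + 40 + ? = 140, so (3,1) = 38.
Row 4 must total 140; the given cells sum to 118, so (4,4) = 22.
Column 1 must total 140; the given cells sum to 92, so (1,1) = 48.
The remaining cell in column 4 is (1,4) = 140 − 94 = 46.
Main diagonal needs 140; the known cells sum to 98, so (2,2) = 42.
Using anti-diagonal: 46 + 34 + 24 + ? → (2,3) = 140 − 104 = 36.
Column 2 needs 140; the known cells sum to 120, so (1,2) = 20.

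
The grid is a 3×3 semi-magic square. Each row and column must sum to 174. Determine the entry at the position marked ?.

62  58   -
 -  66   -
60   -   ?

Row 1 needs 174; the known cells sum to 120, so (1,3) = 54.
Column 1: 62 + 60 + ? = 174, so (2,1) = 52.
Column 2 needs 174; the known cells sum to 124, so (3,2) = 50.
The remaining cell in row 2 is (2,3) = 174 − 118 = 56.
Row 3: 60 + 50 + ? = 174, so (3,3) = 64.

64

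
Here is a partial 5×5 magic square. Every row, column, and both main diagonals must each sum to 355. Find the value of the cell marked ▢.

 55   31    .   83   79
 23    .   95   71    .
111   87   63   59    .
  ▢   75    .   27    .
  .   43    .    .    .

The remaining cell in row 1 is (1,3) = 355 − 248 = 107.
Row 3 needs 355; the known cells sum to 320, so (3,5) = 35.
From column 2, 355 − (31 + 87 + 75 + 43) gives (2,2) = 119.
Column 4: 83 + 71 + 59 + 27 + ? = 355, so (5,4) = 115.
The remaining cell in main diagonal is (5,5) = 355 − 264 = 91.
Anti-diagonal needs 355; the known cells sum to 288, so (5,1) = 67.
From row 2, 355 − (23 + 119 + 95 + 71) gives (2,5) = 47.
Row 5 needs 355; the known cells sum to 316, so (5,3) = 39.
Column 1 needs 355; the known cells sum to 256, so (4,1) = 99.

99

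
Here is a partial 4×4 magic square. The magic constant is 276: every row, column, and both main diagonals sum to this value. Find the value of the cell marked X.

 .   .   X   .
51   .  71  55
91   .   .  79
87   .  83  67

The remaining cell in row 2 is (2,2) = 276 − 177 = 99.
From row 4, 276 − (87 + 83 + 67) gives (4,2) = 39.
Column 1 needs 276; the known cells sum to 229, so (1,1) = 47.
Using column 4: 55 + 79 + 67 + ? → (1,4) = 276 − 201 = 75.
Main diagonal: 47 + 99 + 67 + ? = 276, so (3,3) = 63.
The remaining cell in anti-diagonal is (3,2) = 276 − 233 = 43.
Column 2 needs 276; the known cells sum to 181, so (1,2) = 95.
Column 3: 71 + 63 + 83 + ? = 276, so (1,3) = 59.

59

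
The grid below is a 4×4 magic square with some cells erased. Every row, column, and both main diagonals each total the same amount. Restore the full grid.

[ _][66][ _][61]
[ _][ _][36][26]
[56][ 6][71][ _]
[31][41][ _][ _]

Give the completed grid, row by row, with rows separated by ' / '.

-4 66 11 61 / 51 21 36 26 / 56 6 71 1 / 31 41 16 46

Anti-diagonal is already complete: 61 + 36 + 6 + 31 = 134, so that is the magic constant.
Using row 3: 56 + 6 + 71 + ? → (3,4) = 134 − 133 = 1.
The remaining cell in column 2 is (2,2) = 134 − 113 = 21.
From column 4, 134 − (61 + 26 + 1) gives (4,4) = 46.
Main diagonal needs 134; the known cells sum to 138, so (1,1) = -4.
The remaining cell in row 1 is (1,3) = 134 − 123 = 11.
From row 2, 134 − (21 + 36 + 26) gives (2,1) = 51.
From row 4, 134 − (31 + 41 + 46) gives (4,3) = 16.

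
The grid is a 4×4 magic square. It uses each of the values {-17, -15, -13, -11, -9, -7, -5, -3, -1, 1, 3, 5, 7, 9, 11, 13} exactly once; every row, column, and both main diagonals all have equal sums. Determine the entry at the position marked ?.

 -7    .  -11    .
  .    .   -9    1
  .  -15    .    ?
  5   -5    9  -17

-3

The 16 entries sum to -32, so each line sums to -32/4 = -8.
Column 3 needs -8; the known cells sum to -11, so (3,3) = 3.
Main diagonal needs -8; the known cells sum to -21, so (2,2) = 13.
Anti-diagonal must total -8; the given cells sum to -19, so (1,4) = 11.
The remaining cell in row 1 is (1,2) = -8 − (-7) = -1.
From row 2, -8 − (13 + (-9) + 1) gives (2,1) = -13.
Using column 1: -7 + (-13) + 5 + ? → (3,1) = -8 − (-15) = 7.
Using column 4: 11 + 1 + (-17) + ? → (3,4) = -8 − (-5) = -3.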